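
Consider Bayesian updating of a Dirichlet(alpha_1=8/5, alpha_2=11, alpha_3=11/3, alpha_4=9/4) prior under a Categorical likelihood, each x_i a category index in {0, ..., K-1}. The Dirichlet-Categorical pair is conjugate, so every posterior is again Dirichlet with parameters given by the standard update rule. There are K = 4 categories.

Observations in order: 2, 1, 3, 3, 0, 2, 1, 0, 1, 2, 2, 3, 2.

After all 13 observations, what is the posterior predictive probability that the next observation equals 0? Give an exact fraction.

216/1891

obs 1: x=2 → posterior Dirichlet(8/5, 11, 14/3, 9/4)
obs 2: x=1 → posterior Dirichlet(8/5, 12, 14/3, 9/4)
obs 3: x=3 → posterior Dirichlet(8/5, 12, 14/3, 13/4)
obs 4: x=3 → posterior Dirichlet(8/5, 12, 14/3, 17/4)
obs 5: x=0 → posterior Dirichlet(13/5, 12, 14/3, 17/4)
obs 6: x=2 → posterior Dirichlet(13/5, 12, 17/3, 17/4)
obs 7: x=1 → posterior Dirichlet(13/5, 13, 17/3, 17/4)
obs 8: x=0 → posterior Dirichlet(18/5, 13, 17/3, 17/4)
obs 9: x=1 → posterior Dirichlet(18/5, 14, 17/3, 17/4)
obs 10: x=2 → posterior Dirichlet(18/5, 14, 20/3, 17/4)
obs 11: x=2 → posterior Dirichlet(18/5, 14, 23/3, 17/4)
obs 12: x=3 → posterior Dirichlet(18/5, 14, 23/3, 21/4)
obs 13: x=2 → posterior Dirichlet(18/5, 14, 26/3, 21/4)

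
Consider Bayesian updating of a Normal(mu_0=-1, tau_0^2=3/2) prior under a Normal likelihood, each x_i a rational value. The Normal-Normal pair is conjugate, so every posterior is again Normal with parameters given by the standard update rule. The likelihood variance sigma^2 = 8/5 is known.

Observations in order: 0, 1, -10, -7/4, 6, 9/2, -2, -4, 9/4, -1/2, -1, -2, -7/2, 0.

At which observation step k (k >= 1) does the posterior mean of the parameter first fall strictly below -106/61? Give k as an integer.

k = 3

obs 1: x=0 → posterior Normal(-16/31, 24/31)
obs 2: x=1 → posterior Normal(-1/46, 12/23)
obs 3: x=-10 → posterior Normal(-151/61, 24/61)
obs 4: x=-7/4 → posterior Normal(-709/304, 6/19)
obs 5: x=6 → posterior Normal(-349/364, 24/91)
obs 6: x=9/2 → posterior Normal(-79/424, 12/53)
obs 7: x=-2 → posterior Normal(-199/484, 24/121)
obs 8: x=-4 → posterior Normal(-439/544, 3/17)
obs 9: x=9/4 → posterior Normal(-76/151, 24/151)
obs 10: x=-1/2 → posterior Normal(-167/332, 12/83)
obs 11: x=-1 → posterior Normal(-197/362, 24/181)
obs 12: x=-2 → posterior Normal(-257/392, 6/49)
obs 13: x=-7/2 → posterior Normal(-181/211, 24/211)
obs 14: x=0 → posterior Normal(-181/226, 12/113)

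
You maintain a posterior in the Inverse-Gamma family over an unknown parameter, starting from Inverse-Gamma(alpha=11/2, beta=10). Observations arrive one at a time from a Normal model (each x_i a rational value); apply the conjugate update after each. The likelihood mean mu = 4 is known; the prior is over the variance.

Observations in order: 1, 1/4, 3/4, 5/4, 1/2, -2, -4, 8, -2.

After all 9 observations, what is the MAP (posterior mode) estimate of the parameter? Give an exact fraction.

3607/352

obs 1: x=1 → posterior Inverse-Gamma(6, 29/2)
obs 2: x=1/4 → posterior Inverse-Gamma(13/2, 689/32)
obs 3: x=3/4 → posterior Inverse-Gamma(7, 429/16)
obs 4: x=5/4 → posterior Inverse-Gamma(15/2, 979/32)
obs 5: x=1/2 → posterior Inverse-Gamma(8, 1175/32)
obs 6: x=-2 → posterior Inverse-Gamma(17/2, 1751/32)
obs 7: x=-4 → posterior Inverse-Gamma(9, 2775/32)
obs 8: x=8 → posterior Inverse-Gamma(19/2, 3031/32)
obs 9: x=-2 → posterior Inverse-Gamma(10, 3607/32)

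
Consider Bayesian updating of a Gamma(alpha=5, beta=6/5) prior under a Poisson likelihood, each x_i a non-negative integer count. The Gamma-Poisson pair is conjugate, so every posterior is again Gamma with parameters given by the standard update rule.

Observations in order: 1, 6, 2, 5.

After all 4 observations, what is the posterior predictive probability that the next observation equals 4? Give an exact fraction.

3504192528087904518013666918400000/20013311644049280264138724244295391

obs 1: x=1 → posterior Gamma(6, 11/5)
obs 2: x=6 → posterior Gamma(12, 16/5)
obs 3: x=2 → posterior Gamma(14, 21/5)
obs 4: x=5 → posterior Gamma(19, 26/5)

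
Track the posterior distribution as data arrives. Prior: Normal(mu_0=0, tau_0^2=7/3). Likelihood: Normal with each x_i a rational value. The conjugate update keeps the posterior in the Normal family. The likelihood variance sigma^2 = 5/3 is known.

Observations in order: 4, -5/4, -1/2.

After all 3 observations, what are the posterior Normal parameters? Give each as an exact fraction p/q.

obs 1: x=4 → posterior Normal(7/3, 35/36)
obs 2: x=-5/4 → posterior Normal(77/76, 35/57)
obs 3: x=-1/2 → posterior Normal(63/104, 35/78)

mu_0=63/104, tau_0^2=35/78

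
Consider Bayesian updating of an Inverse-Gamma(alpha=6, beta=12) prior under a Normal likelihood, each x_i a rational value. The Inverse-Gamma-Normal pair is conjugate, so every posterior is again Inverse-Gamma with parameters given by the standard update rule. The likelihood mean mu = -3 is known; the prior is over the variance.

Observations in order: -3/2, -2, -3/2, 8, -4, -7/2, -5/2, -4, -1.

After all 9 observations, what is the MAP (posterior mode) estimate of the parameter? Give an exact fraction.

157/23

obs 1: x=-3/2 → posterior Inverse-Gamma(13/2, 105/8)
obs 2: x=-2 → posterior Inverse-Gamma(7, 109/8)
obs 3: x=-3/2 → posterior Inverse-Gamma(15/2, 59/4)
obs 4: x=8 → posterior Inverse-Gamma(8, 301/4)
obs 5: x=-4 → posterior Inverse-Gamma(17/2, 303/4)
obs 6: x=-7/2 → posterior Inverse-Gamma(9, 607/8)
obs 7: x=-5/2 → posterior Inverse-Gamma(19/2, 76)
obs 8: x=-4 → posterior Inverse-Gamma(10, 153/2)
obs 9: x=-1 → posterior Inverse-Gamma(21/2, 157/2)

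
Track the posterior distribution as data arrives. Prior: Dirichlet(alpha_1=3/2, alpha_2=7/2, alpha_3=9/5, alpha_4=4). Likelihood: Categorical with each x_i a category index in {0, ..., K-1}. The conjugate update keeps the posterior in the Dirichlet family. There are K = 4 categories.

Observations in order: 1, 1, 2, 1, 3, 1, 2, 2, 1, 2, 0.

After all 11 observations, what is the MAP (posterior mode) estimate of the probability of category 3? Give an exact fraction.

obs 1: x=1 → posterior Dirichlet(3/2, 9/2, 9/5, 4)
obs 2: x=1 → posterior Dirichlet(3/2, 11/2, 9/5, 4)
obs 3: x=2 → posterior Dirichlet(3/2, 11/2, 14/5, 4)
obs 4: x=1 → posterior Dirichlet(3/2, 13/2, 14/5, 4)
obs 5: x=3 → posterior Dirichlet(3/2, 13/2, 14/5, 5)
obs 6: x=1 → posterior Dirichlet(3/2, 15/2, 14/5, 5)
obs 7: x=2 → posterior Dirichlet(3/2, 15/2, 19/5, 5)
obs 8: x=2 → posterior Dirichlet(3/2, 15/2, 24/5, 5)
obs 9: x=1 → posterior Dirichlet(3/2, 17/2, 24/5, 5)
obs 10: x=2 → posterior Dirichlet(3/2, 17/2, 29/5, 5)
obs 11: x=0 → posterior Dirichlet(5/2, 17/2, 29/5, 5)

20/89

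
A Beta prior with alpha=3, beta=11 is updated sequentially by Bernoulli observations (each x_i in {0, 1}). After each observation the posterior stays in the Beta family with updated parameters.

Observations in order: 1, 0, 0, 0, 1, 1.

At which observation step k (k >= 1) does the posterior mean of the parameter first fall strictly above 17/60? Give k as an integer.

obs 1: x=1 → posterior Beta(4, 11)
obs 2: x=0 → posterior Beta(4, 12)
obs 3: x=0 → posterior Beta(4, 13)
obs 4: x=0 → posterior Beta(4, 14)
obs 5: x=1 → posterior Beta(5, 14)
obs 6: x=1 → posterior Beta(6, 14)

k = 6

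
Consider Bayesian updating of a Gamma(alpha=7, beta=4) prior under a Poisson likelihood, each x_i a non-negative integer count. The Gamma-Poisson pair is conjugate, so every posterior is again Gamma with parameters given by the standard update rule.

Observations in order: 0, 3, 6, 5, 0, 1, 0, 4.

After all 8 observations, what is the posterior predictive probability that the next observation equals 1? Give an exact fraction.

obs 1: x=0 → posterior Gamma(7, 5)
obs 2: x=3 → posterior Gamma(10, 6)
obs 3: x=6 → posterior Gamma(16, 7)
obs 4: x=5 → posterior Gamma(21, 8)
obs 5: x=0 → posterior Gamma(21, 9)
obs 6: x=1 → posterior Gamma(22, 10)
obs 7: x=0 → posterior Gamma(22, 11)
obs 8: x=4 → posterior Gamma(26, 12)

22895091994576563110431162368/91733330193268616658399616009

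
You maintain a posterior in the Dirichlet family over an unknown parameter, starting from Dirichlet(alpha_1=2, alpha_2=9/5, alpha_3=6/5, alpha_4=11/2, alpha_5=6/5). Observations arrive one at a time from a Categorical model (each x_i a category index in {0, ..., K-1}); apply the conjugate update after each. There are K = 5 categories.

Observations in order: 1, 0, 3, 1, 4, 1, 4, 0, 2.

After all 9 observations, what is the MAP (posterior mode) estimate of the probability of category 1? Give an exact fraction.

obs 1: x=1 → posterior Dirichlet(2, 14/5, 6/5, 11/2, 6/5)
obs 2: x=0 → posterior Dirichlet(3, 14/5, 6/5, 11/2, 6/5)
obs 3: x=3 → posterior Dirichlet(3, 14/5, 6/5, 13/2, 6/5)
obs 4: x=1 → posterior Dirichlet(3, 19/5, 6/5, 13/2, 6/5)
obs 5: x=4 → posterior Dirichlet(3, 19/5, 6/5, 13/2, 11/5)
obs 6: x=1 → posterior Dirichlet(3, 24/5, 6/5, 13/2, 11/5)
obs 7: x=4 → posterior Dirichlet(3, 24/5, 6/5, 13/2, 16/5)
obs 8: x=0 → posterior Dirichlet(4, 24/5, 6/5, 13/2, 16/5)
obs 9: x=2 → posterior Dirichlet(4, 24/5, 11/5, 13/2, 16/5)

38/157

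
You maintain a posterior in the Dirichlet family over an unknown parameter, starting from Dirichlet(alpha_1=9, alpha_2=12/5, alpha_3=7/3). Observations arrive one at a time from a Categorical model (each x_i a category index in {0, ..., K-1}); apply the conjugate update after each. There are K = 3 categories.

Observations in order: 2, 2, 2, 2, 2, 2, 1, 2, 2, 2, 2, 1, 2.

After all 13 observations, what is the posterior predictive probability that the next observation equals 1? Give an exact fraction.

66/401

obs 1: x=2 → posterior Dirichlet(9, 12/5, 10/3)
obs 2: x=2 → posterior Dirichlet(9, 12/5, 13/3)
obs 3: x=2 → posterior Dirichlet(9, 12/5, 16/3)
obs 4: x=2 → posterior Dirichlet(9, 12/5, 19/3)
obs 5: x=2 → posterior Dirichlet(9, 12/5, 22/3)
obs 6: x=2 → posterior Dirichlet(9, 12/5, 25/3)
obs 7: x=1 → posterior Dirichlet(9, 17/5, 25/3)
obs 8: x=2 → posterior Dirichlet(9, 17/5, 28/3)
obs 9: x=2 → posterior Dirichlet(9, 17/5, 31/3)
obs 10: x=2 → posterior Dirichlet(9, 17/5, 34/3)
obs 11: x=2 → posterior Dirichlet(9, 17/5, 37/3)
obs 12: x=1 → posterior Dirichlet(9, 22/5, 37/3)
obs 13: x=2 → posterior Dirichlet(9, 22/5, 40/3)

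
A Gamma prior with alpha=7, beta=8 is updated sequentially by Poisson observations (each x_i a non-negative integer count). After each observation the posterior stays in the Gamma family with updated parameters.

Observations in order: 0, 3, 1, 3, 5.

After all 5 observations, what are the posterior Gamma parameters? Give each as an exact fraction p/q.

obs 1: x=0 → posterior Gamma(7, 9)
obs 2: x=3 → posterior Gamma(10, 10)
obs 3: x=1 → posterior Gamma(11, 11)
obs 4: x=3 → posterior Gamma(14, 12)
obs 5: x=5 → posterior Gamma(19, 13)

alpha=19, beta=13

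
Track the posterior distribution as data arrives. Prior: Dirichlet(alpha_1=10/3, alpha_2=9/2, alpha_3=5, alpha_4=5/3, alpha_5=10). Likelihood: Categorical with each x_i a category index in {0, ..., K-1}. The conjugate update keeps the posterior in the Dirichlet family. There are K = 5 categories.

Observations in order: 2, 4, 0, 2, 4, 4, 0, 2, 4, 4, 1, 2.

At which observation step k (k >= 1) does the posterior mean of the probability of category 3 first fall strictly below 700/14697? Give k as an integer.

k = 11

obs 1: x=2 → posterior Dirichlet(10/3, 9/2, 6, 5/3, 10)
obs 2: x=4 → posterior Dirichlet(10/3, 9/2, 6, 5/3, 11)
obs 3: x=0 → posterior Dirichlet(13/3, 9/2, 6, 5/3, 11)
obs 4: x=2 → posterior Dirichlet(13/3, 9/2, 7, 5/3, 11)
obs 5: x=4 → posterior Dirichlet(13/3, 9/2, 7, 5/3, 12)
obs 6: x=4 → posterior Dirichlet(13/3, 9/2, 7, 5/3, 13)
obs 7: x=0 → posterior Dirichlet(16/3, 9/2, 7, 5/3, 13)
obs 8: x=2 → posterior Dirichlet(16/3, 9/2, 8, 5/3, 13)
obs 9: x=4 → posterior Dirichlet(16/3, 9/2, 8, 5/3, 14)
obs 10: x=4 → posterior Dirichlet(16/3, 9/2, 8, 5/3, 15)
obs 11: x=1 → posterior Dirichlet(16/3, 11/2, 8, 5/3, 15)
obs 12: x=2 → posterior Dirichlet(16/3, 11/2, 9, 5/3, 15)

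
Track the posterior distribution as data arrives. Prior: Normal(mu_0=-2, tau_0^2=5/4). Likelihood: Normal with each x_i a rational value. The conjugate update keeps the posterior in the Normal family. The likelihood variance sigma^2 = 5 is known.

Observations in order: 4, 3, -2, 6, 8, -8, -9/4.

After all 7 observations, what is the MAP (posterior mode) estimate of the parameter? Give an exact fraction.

3/44

obs 1: x=4 → posterior Normal(-4/5, 1)
obs 2: x=3 → posterior Normal(-1/6, 5/6)
obs 3: x=-2 → posterior Normal(-3/7, 5/7)
obs 4: x=6 → posterior Normal(3/8, 5/8)
obs 5: x=8 → posterior Normal(11/9, 5/9)
obs 6: x=-8 → posterior Normal(3/10, 1/2)
obs 7: x=-9/4 → posterior Normal(3/44, 5/11)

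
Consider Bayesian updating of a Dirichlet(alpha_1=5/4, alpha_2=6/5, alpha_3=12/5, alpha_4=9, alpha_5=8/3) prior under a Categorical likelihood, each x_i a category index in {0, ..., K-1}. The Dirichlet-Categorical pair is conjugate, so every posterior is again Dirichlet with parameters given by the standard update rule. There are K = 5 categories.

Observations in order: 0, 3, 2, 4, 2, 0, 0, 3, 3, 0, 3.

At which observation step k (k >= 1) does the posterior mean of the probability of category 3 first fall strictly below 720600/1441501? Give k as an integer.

k = 4

obs 1: x=0 → posterior Dirichlet(9/4, 6/5, 12/5, 9, 8/3)
obs 2: x=3 → posterior Dirichlet(9/4, 6/5, 12/5, 10, 8/3)
obs 3: x=2 → posterior Dirichlet(9/4, 6/5, 17/5, 10, 8/3)
obs 4: x=4 → posterior Dirichlet(9/4, 6/5, 17/5, 10, 11/3)
obs 5: x=2 → posterior Dirichlet(9/4, 6/5, 22/5, 10, 11/3)
obs 6: x=0 → posterior Dirichlet(13/4, 6/5, 22/5, 10, 11/3)
obs 7: x=0 → posterior Dirichlet(17/4, 6/5, 22/5, 10, 11/3)
obs 8: x=3 → posterior Dirichlet(17/4, 6/5, 22/5, 11, 11/3)
obs 9: x=3 → posterior Dirichlet(17/4, 6/5, 22/5, 12, 11/3)
obs 10: x=0 → posterior Dirichlet(21/4, 6/5, 22/5, 12, 11/3)
obs 11: x=3 → posterior Dirichlet(21/4, 6/5, 22/5, 13, 11/3)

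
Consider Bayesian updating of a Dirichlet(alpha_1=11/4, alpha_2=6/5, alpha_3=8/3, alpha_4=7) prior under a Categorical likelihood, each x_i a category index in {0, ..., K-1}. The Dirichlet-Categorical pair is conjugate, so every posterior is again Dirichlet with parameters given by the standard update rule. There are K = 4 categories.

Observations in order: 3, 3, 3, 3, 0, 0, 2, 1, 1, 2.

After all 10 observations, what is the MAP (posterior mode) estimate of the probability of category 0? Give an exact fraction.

225/1177

obs 1: x=3 → posterior Dirichlet(11/4, 6/5, 8/3, 8)
obs 2: x=3 → posterior Dirichlet(11/4, 6/5, 8/3, 9)
obs 3: x=3 → posterior Dirichlet(11/4, 6/5, 8/3, 10)
obs 4: x=3 → posterior Dirichlet(11/4, 6/5, 8/3, 11)
obs 5: x=0 → posterior Dirichlet(15/4, 6/5, 8/3, 11)
obs 6: x=0 → posterior Dirichlet(19/4, 6/5, 8/3, 11)
obs 7: x=2 → posterior Dirichlet(19/4, 6/5, 11/3, 11)
obs 8: x=1 → posterior Dirichlet(19/4, 11/5, 11/3, 11)
obs 9: x=1 → posterior Dirichlet(19/4, 16/5, 11/3, 11)
obs 10: x=2 → posterior Dirichlet(19/4, 16/5, 14/3, 11)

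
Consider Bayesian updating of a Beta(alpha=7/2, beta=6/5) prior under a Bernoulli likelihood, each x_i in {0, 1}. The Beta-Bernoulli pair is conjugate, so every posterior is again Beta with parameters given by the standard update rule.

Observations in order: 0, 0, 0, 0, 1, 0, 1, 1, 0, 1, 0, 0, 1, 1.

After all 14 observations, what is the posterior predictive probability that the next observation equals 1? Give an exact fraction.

obs 1: x=0 → posterior Beta(7/2, 11/5)
obs 2: x=0 → posterior Beta(7/2, 16/5)
obs 3: x=0 → posterior Beta(7/2, 21/5)
obs 4: x=0 → posterior Beta(7/2, 26/5)
obs 5: x=1 → posterior Beta(9/2, 26/5)
obs 6: x=0 → posterior Beta(9/2, 31/5)
obs 7: x=1 → posterior Beta(11/2, 31/5)
obs 8: x=1 → posterior Beta(13/2, 31/5)
obs 9: x=0 → posterior Beta(13/2, 36/5)
obs 10: x=1 → posterior Beta(15/2, 36/5)
obs 11: x=0 → posterior Beta(15/2, 41/5)
obs 12: x=0 → posterior Beta(15/2, 46/5)
obs 13: x=1 → posterior Beta(17/2, 46/5)
obs 14: x=1 → posterior Beta(19/2, 46/5)

95/187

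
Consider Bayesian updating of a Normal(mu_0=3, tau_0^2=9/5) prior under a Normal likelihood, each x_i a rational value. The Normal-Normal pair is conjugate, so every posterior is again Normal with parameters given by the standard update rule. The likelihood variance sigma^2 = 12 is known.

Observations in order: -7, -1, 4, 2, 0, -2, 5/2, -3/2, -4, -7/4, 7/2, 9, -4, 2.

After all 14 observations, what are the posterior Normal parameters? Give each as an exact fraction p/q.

obs 1: x=-7 → posterior Normal(39/23, 36/23)
obs 2: x=-1 → posterior Normal(18/13, 18/13)
obs 3: x=4 → posterior Normal(48/29, 36/29)
obs 4: x=2 → posterior Normal(27/16, 9/8)
obs 5: x=0 → posterior Normal(54/35, 36/35)
obs 6: x=-2 → posterior Normal(24/19, 18/19)
obs 7: x=5/2 → posterior Normal(111/82, 36/41)
obs 8: x=-3/2 → posterior Normal(51/44, 9/11)
obs 9: x=-4 → posterior Normal(39/47, 36/47)
obs 10: x=-7/4 → posterior Normal(27/40, 18/25)
obs 11: x=7/2 → posterior Normal(177/212, 36/53)
obs 12: x=9 → posterior Normal(285/224, 9/14)
obs 13: x=-4 → posterior Normal(237/236, 36/59)
obs 14: x=2 → posterior Normal(261/248, 18/31)

mu_0=261/248, tau_0^2=18/31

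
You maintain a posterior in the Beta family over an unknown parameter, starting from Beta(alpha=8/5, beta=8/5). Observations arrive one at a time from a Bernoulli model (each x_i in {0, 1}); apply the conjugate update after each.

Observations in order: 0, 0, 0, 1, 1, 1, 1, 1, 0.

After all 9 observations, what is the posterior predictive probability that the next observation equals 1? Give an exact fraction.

33/61

obs 1: x=0 → posterior Beta(8/5, 13/5)
obs 2: x=0 → posterior Beta(8/5, 18/5)
obs 3: x=0 → posterior Beta(8/5, 23/5)
obs 4: x=1 → posterior Beta(13/5, 23/5)
obs 5: x=1 → posterior Beta(18/5, 23/5)
obs 6: x=1 → posterior Beta(23/5, 23/5)
obs 7: x=1 → posterior Beta(28/5, 23/5)
obs 8: x=1 → posterior Beta(33/5, 23/5)
obs 9: x=0 → posterior Beta(33/5, 28/5)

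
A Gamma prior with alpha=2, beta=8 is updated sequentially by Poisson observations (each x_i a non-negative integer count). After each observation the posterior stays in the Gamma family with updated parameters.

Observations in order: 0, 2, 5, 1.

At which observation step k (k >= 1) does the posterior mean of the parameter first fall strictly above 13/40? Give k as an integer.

obs 1: x=0 → posterior Gamma(2, 9)
obs 2: x=2 → posterior Gamma(4, 10)
obs 3: x=5 → posterior Gamma(9, 11)
obs 4: x=1 → posterior Gamma(10, 12)

k = 2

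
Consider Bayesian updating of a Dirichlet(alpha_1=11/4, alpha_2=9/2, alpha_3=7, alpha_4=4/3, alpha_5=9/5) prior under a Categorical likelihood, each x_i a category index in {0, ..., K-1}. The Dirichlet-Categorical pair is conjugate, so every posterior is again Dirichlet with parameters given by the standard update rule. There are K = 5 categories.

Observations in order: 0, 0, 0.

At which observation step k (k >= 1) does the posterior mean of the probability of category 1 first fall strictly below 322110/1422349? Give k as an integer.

k = 3

obs 1: x=0 → posterior Dirichlet(15/4, 9/2, 7, 4/3, 9/5)
obs 2: x=0 → posterior Dirichlet(19/4, 9/2, 7, 4/3, 9/5)
obs 3: x=0 → posterior Dirichlet(23/4, 9/2, 7, 4/3, 9/5)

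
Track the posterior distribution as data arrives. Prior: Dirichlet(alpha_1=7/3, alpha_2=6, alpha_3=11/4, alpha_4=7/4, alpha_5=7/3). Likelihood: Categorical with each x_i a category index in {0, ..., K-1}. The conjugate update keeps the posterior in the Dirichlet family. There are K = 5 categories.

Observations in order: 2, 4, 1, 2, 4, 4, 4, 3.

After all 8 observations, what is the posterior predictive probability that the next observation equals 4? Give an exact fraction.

obs 1: x=2 → posterior Dirichlet(7/3, 6, 15/4, 7/4, 7/3)
obs 2: x=4 → posterior Dirichlet(7/3, 6, 15/4, 7/4, 10/3)
obs 3: x=1 → posterior Dirichlet(7/3, 7, 15/4, 7/4, 10/3)
obs 4: x=2 → posterior Dirichlet(7/3, 7, 19/4, 7/4, 10/3)
obs 5: x=4 → posterior Dirichlet(7/3, 7, 19/4, 7/4, 13/3)
obs 6: x=4 → posterior Dirichlet(7/3, 7, 19/4, 7/4, 16/3)
obs 7: x=4 → posterior Dirichlet(7/3, 7, 19/4, 7/4, 19/3)
obs 8: x=3 → posterior Dirichlet(7/3, 7, 19/4, 11/4, 19/3)

38/139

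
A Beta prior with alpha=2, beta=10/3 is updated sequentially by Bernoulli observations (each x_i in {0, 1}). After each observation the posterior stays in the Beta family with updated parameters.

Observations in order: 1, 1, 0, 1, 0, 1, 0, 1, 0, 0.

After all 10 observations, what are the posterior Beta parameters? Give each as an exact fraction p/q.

alpha=7, beta=25/3

obs 1: x=1 → posterior Beta(3, 10/3)
obs 2: x=1 → posterior Beta(4, 10/3)
obs 3: x=0 → posterior Beta(4, 13/3)
obs 4: x=1 → posterior Beta(5, 13/3)
obs 5: x=0 → posterior Beta(5, 16/3)
obs 6: x=1 → posterior Beta(6, 16/3)
obs 7: x=0 → posterior Beta(6, 19/3)
obs 8: x=1 → posterior Beta(7, 19/3)
obs 9: x=0 → posterior Beta(7, 22/3)
obs 10: x=0 → posterior Beta(7, 25/3)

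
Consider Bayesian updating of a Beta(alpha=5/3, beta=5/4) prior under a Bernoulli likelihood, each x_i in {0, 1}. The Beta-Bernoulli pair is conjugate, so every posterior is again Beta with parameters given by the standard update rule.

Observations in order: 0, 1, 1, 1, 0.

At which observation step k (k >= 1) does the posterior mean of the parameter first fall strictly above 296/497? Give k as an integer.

k = 3

obs 1: x=0 → posterior Beta(5/3, 9/4)
obs 2: x=1 → posterior Beta(8/3, 9/4)
obs 3: x=1 → posterior Beta(11/3, 9/4)
obs 4: x=1 → posterior Beta(14/3, 9/4)
obs 5: x=0 → posterior Beta(14/3, 13/4)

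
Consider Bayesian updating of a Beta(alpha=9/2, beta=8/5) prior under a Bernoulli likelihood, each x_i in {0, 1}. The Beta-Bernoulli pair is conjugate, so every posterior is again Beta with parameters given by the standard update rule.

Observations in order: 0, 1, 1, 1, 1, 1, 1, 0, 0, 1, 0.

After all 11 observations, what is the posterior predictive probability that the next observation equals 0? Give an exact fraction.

obs 1: x=0 → posterior Beta(9/2, 13/5)
obs 2: x=1 → posterior Beta(11/2, 13/5)
obs 3: x=1 → posterior Beta(13/2, 13/5)
obs 4: x=1 → posterior Beta(15/2, 13/5)
obs 5: x=1 → posterior Beta(17/2, 13/5)
obs 6: x=1 → posterior Beta(19/2, 13/5)
obs 7: x=1 → posterior Beta(21/2, 13/5)
obs 8: x=0 → posterior Beta(21/2, 18/5)
obs 9: x=0 → posterior Beta(21/2, 23/5)
obs 10: x=1 → posterior Beta(23/2, 23/5)
obs 11: x=0 → posterior Beta(23/2, 28/5)

56/171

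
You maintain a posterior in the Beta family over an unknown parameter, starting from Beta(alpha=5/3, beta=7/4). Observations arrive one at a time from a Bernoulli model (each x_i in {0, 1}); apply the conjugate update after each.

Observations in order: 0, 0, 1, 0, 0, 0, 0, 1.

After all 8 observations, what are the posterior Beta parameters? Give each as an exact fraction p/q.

obs 1: x=0 → posterior Beta(5/3, 11/4)
obs 2: x=0 → posterior Beta(5/3, 15/4)
obs 3: x=1 → posterior Beta(8/3, 15/4)
obs 4: x=0 → posterior Beta(8/3, 19/4)
obs 5: x=0 → posterior Beta(8/3, 23/4)
obs 6: x=0 → posterior Beta(8/3, 27/4)
obs 7: x=0 → posterior Beta(8/3, 31/4)
obs 8: x=1 → posterior Beta(11/3, 31/4)

alpha=11/3, beta=31/4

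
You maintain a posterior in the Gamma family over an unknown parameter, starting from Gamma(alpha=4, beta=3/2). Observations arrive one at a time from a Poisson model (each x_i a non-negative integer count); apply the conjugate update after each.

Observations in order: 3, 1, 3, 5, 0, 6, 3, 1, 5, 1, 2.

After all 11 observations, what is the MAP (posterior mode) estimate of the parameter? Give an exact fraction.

obs 1: x=3 → posterior Gamma(7, 5/2)
obs 2: x=1 → posterior Gamma(8, 7/2)
obs 3: x=3 → posterior Gamma(11, 9/2)
obs 4: x=5 → posterior Gamma(16, 11/2)
obs 5: x=0 → posterior Gamma(16, 13/2)
obs 6: x=6 → posterior Gamma(22, 15/2)
obs 7: x=3 → posterior Gamma(25, 17/2)
obs 8: x=1 → posterior Gamma(26, 19/2)
obs 9: x=5 → posterior Gamma(31, 21/2)
obs 10: x=1 → posterior Gamma(32, 23/2)
obs 11: x=2 → posterior Gamma(34, 25/2)

66/25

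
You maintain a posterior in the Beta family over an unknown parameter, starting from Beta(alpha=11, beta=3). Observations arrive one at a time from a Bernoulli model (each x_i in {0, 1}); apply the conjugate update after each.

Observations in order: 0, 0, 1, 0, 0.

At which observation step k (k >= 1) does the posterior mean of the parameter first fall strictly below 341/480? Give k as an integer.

obs 1: x=0 → posterior Beta(11, 4)
obs 2: x=0 → posterior Beta(11, 5)
obs 3: x=1 → posterior Beta(12, 5)
obs 4: x=0 → posterior Beta(12, 6)
obs 5: x=0 → posterior Beta(12, 7)

k = 2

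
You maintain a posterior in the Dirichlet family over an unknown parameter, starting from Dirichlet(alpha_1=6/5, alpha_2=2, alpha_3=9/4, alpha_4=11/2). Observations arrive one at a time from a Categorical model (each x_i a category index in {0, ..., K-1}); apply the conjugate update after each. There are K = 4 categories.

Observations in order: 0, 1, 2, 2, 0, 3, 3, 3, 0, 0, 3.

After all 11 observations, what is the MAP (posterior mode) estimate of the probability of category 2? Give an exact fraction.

obs 1: x=0 → posterior Dirichlet(11/5, 2, 9/4, 11/2)
obs 2: x=1 → posterior Dirichlet(11/5, 3, 9/4, 11/2)
obs 3: x=2 → posterior Dirichlet(11/5, 3, 13/4, 11/2)
obs 4: x=2 → posterior Dirichlet(11/5, 3, 17/4, 11/2)
obs 5: x=0 → posterior Dirichlet(16/5, 3, 17/4, 11/2)
obs 6: x=3 → posterior Dirichlet(16/5, 3, 17/4, 13/2)
obs 7: x=3 → posterior Dirichlet(16/5, 3, 17/4, 15/2)
obs 8: x=3 → posterior Dirichlet(16/5, 3, 17/4, 17/2)
obs 9: x=0 → posterior Dirichlet(21/5, 3, 17/4, 17/2)
obs 10: x=0 → posterior Dirichlet(26/5, 3, 17/4, 17/2)
obs 11: x=3 → posterior Dirichlet(26/5, 3, 17/4, 19/2)

65/359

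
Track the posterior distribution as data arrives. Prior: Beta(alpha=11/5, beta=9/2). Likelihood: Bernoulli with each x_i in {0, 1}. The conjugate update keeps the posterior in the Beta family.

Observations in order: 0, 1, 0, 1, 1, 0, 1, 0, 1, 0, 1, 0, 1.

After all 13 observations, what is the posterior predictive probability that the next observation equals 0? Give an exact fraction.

obs 1: x=0 → posterior Beta(11/5, 11/2)
obs 2: x=1 → posterior Beta(16/5, 11/2)
obs 3: x=0 → posterior Beta(16/5, 13/2)
obs 4: x=1 → posterior Beta(21/5, 13/2)
obs 5: x=1 → posterior Beta(26/5, 13/2)
obs 6: x=0 → posterior Beta(26/5, 15/2)
obs 7: x=1 → posterior Beta(31/5, 15/2)
obs 8: x=0 → posterior Beta(31/5, 17/2)
obs 9: x=1 → posterior Beta(36/5, 17/2)
obs 10: x=0 → posterior Beta(36/5, 19/2)
obs 11: x=1 → posterior Beta(41/5, 19/2)
obs 12: x=0 → posterior Beta(41/5, 21/2)
obs 13: x=1 → posterior Beta(46/5, 21/2)

105/197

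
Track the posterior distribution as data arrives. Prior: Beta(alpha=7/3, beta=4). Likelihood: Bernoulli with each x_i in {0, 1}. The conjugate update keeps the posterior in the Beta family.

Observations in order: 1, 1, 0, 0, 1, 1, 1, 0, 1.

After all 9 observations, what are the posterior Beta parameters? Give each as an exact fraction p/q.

alpha=25/3, beta=7

obs 1: x=1 → posterior Beta(10/3, 4)
obs 2: x=1 → posterior Beta(13/3, 4)
obs 3: x=0 → posterior Beta(13/3, 5)
obs 4: x=0 → posterior Beta(13/3, 6)
obs 5: x=1 → posterior Beta(16/3, 6)
obs 6: x=1 → posterior Beta(19/3, 6)
obs 7: x=1 → posterior Beta(22/3, 6)
obs 8: x=0 → posterior Beta(22/3, 7)
obs 9: x=1 → posterior Beta(25/3, 7)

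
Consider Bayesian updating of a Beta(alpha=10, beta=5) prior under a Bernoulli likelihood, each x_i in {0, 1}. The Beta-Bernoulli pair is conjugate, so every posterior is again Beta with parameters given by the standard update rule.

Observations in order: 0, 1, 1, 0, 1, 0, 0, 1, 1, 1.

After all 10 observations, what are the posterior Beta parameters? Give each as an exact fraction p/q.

alpha=16, beta=9

obs 1: x=0 → posterior Beta(10, 6)
obs 2: x=1 → posterior Beta(11, 6)
obs 3: x=1 → posterior Beta(12, 6)
obs 4: x=0 → posterior Beta(12, 7)
obs 5: x=1 → posterior Beta(13, 7)
obs 6: x=0 → posterior Beta(13, 8)
obs 7: x=0 → posterior Beta(13, 9)
obs 8: x=1 → posterior Beta(14, 9)
obs 9: x=1 → posterior Beta(15, 9)
obs 10: x=1 → posterior Beta(16, 9)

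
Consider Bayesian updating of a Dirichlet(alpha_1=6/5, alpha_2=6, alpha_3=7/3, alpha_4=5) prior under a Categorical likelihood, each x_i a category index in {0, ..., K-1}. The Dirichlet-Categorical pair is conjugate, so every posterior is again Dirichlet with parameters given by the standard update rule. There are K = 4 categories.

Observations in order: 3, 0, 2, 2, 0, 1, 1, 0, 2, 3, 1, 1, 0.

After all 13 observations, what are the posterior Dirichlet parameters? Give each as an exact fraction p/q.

obs 1: x=3 → posterior Dirichlet(6/5, 6, 7/3, 6)
obs 2: x=0 → posterior Dirichlet(11/5, 6, 7/3, 6)
obs 3: x=2 → posterior Dirichlet(11/5, 6, 10/3, 6)
obs 4: x=2 → posterior Dirichlet(11/5, 6, 13/3, 6)
obs 5: x=0 → posterior Dirichlet(16/5, 6, 13/3, 6)
obs 6: x=1 → posterior Dirichlet(16/5, 7, 13/3, 6)
obs 7: x=1 → posterior Dirichlet(16/5, 8, 13/3, 6)
obs 8: x=0 → posterior Dirichlet(21/5, 8, 13/3, 6)
obs 9: x=2 → posterior Dirichlet(21/5, 8, 16/3, 6)
obs 10: x=3 → posterior Dirichlet(21/5, 8, 16/3, 7)
obs 11: x=1 → posterior Dirichlet(21/5, 9, 16/3, 7)
obs 12: x=1 → posterior Dirichlet(21/5, 10, 16/3, 7)
obs 13: x=0 → posterior Dirichlet(26/5, 10, 16/3, 7)

alpha_1=26/5, alpha_2=10, alpha_3=16/3, alpha_4=7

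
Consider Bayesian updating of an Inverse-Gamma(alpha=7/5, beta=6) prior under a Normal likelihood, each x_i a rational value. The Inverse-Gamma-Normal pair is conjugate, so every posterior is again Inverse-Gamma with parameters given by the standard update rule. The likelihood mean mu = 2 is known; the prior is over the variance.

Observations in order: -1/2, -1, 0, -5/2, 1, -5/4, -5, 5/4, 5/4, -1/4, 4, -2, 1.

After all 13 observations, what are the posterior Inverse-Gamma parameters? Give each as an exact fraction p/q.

alpha=79/10, beta=557/8

obs 1: x=-1/2 → posterior Inverse-Gamma(19/10, 73/8)
obs 2: x=-1 → posterior Inverse-Gamma(12/5, 109/8)
obs 3: x=0 → posterior Inverse-Gamma(29/10, 125/8)
obs 4: x=-5/2 → posterior Inverse-Gamma(17/5, 103/4)
obs 5: x=1 → posterior Inverse-Gamma(39/10, 105/4)
obs 6: x=-5/4 → posterior Inverse-Gamma(22/5, 1009/32)
obs 7: x=-5 → posterior Inverse-Gamma(49/10, 1793/32)
obs 8: x=5/4 → posterior Inverse-Gamma(27/5, 901/16)
obs 9: x=5/4 → posterior Inverse-Gamma(59/10, 1811/32)
obs 10: x=-1/4 → posterior Inverse-Gamma(32/5, 473/8)
obs 11: x=4 → posterior Inverse-Gamma(69/10, 489/8)
obs 12: x=-2 → posterior Inverse-Gamma(37/5, 553/8)
obs 13: x=1 → posterior Inverse-Gamma(79/10, 557/8)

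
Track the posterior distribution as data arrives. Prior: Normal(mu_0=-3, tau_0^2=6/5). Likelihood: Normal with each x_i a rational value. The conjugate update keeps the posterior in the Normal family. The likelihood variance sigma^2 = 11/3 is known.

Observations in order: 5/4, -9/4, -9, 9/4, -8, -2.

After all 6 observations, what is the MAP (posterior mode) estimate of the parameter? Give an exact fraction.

obs 1: x=5/4 → posterior Normal(-285/146, 66/73)
obs 2: x=-9/4 → posterior Normal(-183/91, 66/91)
obs 3: x=-9 → posterior Normal(-345/109, 66/109)
obs 4: x=9/4 → posterior Normal(-609/254, 66/127)
obs 5: x=-8 → posterior Normal(-897/290, 66/145)
obs 6: x=-2 → posterior Normal(-969/326, 66/163)

-969/326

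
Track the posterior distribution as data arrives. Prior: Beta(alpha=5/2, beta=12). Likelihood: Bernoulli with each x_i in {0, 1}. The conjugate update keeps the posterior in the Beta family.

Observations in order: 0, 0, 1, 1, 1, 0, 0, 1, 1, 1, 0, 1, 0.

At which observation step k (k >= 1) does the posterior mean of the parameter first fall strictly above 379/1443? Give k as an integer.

obs 1: x=0 → posterior Beta(5/2, 13)
obs 2: x=0 → posterior Beta(5/2, 14)
obs 3: x=1 → posterior Beta(7/2, 14)
obs 4: x=1 → posterior Beta(9/2, 14)
obs 5: x=1 → posterior Beta(11/2, 14)
obs 6: x=0 → posterior Beta(11/2, 15)
obs 7: x=0 → posterior Beta(11/2, 16)
obs 8: x=1 → posterior Beta(13/2, 16)
obs 9: x=1 → posterior Beta(15/2, 16)
obs 10: x=1 → posterior Beta(17/2, 16)
obs 11: x=0 → posterior Beta(17/2, 17)
obs 12: x=1 → posterior Beta(19/2, 17)
obs 13: x=0 → posterior Beta(19/2, 18)

k = 5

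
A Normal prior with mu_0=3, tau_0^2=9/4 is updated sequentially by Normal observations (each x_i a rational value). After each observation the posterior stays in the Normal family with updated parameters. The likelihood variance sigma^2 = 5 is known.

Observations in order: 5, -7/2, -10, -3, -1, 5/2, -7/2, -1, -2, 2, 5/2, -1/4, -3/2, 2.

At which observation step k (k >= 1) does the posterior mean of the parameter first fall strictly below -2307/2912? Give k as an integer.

obs 1: x=5 → posterior Normal(105/29, 45/29)
obs 2: x=-7/2 → posterior Normal(147/76, 45/38)
obs 3: x=-10 → posterior Normal(-33/94, 45/47)
obs 4: x=-3 → posterior Normal(-87/112, 45/56)
obs 5: x=-1 → posterior Normal(-21/26, 9/13)
obs 6: x=5/2 → posterior Normal(-15/37, 45/74)
obs 7: x=-7/2 → posterior Normal(-123/166, 45/83)
obs 8: x=-1 → posterior Normal(-141/184, 45/92)
obs 9: x=-2 → posterior Normal(-177/202, 45/101)
obs 10: x=2 → posterior Normal(-141/220, 9/22)
obs 11: x=5/2 → posterior Normal(-48/119, 45/119)
obs 12: x=-1/4 → posterior Normal(-201/512, 45/128)
obs 13: x=-3/2 → posterior Normal(-255/548, 45/137)
obs 14: x=2 → posterior Normal(-183/584, 45/146)

k = 5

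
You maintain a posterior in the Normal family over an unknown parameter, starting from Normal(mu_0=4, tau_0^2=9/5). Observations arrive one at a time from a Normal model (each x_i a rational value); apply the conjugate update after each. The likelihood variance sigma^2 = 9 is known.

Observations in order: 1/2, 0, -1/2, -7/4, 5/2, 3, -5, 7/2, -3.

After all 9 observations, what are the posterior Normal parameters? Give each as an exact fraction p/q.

obs 1: x=1/2 → posterior Normal(41/12, 3/2)
obs 2: x=0 → posterior Normal(41/14, 9/7)
obs 3: x=-1/2 → posterior Normal(5/2, 9/8)
obs 4: x=-7/4 → posterior Normal(73/36, 1)
obs 5: x=5/2 → posterior Normal(83/40, 9/10)
obs 6: x=3 → posterior Normal(95/44, 9/11)
obs 7: x=-5 → posterior Normal(25/16, 3/4)
obs 8: x=7/2 → posterior Normal(89/52, 9/13)
obs 9: x=-3 → posterior Normal(11/8, 9/14)

mu_0=11/8, tau_0^2=9/14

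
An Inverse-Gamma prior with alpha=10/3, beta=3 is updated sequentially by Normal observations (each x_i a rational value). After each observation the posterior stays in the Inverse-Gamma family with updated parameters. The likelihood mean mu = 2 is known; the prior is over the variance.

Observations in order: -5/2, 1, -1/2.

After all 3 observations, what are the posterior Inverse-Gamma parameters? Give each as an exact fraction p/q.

obs 1: x=-5/2 → posterior Inverse-Gamma(23/6, 105/8)
obs 2: x=1 → posterior Inverse-Gamma(13/3, 109/8)
obs 3: x=-1/2 → posterior Inverse-Gamma(29/6, 67/4)

alpha=29/6, beta=67/4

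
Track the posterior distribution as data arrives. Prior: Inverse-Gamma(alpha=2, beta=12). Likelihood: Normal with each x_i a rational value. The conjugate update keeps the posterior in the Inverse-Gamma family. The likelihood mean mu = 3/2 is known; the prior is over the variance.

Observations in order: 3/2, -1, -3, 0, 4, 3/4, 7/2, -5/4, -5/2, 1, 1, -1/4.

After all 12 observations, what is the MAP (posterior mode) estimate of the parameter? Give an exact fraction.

obs 1: x=3/2 → posterior Inverse-Gamma(5/2, 12)
obs 2: x=-1 → posterior Inverse-Gamma(3, 121/8)
obs 3: x=-3 → posterior Inverse-Gamma(7/2, 101/4)
obs 4: x=0 → posterior Inverse-Gamma(4, 211/8)
obs 5: x=4 → posterior Inverse-Gamma(9/2, 59/2)
obs 6: x=3/4 → posterior Inverse-Gamma(5, 953/32)
obs 7: x=7/2 → posterior Inverse-Gamma(11/2, 1017/32)
obs 8: x=-5/4 → posterior Inverse-Gamma(6, 569/16)
obs 9: x=-5/2 → posterior Inverse-Gamma(13/2, 697/16)
obs 10: x=1 → posterior Inverse-Gamma(7, 699/16)
obs 11: x=1 → posterior Inverse-Gamma(15/2, 701/16)
obs 12: x=-1/4 → posterior Inverse-Gamma(8, 1451/32)

1451/288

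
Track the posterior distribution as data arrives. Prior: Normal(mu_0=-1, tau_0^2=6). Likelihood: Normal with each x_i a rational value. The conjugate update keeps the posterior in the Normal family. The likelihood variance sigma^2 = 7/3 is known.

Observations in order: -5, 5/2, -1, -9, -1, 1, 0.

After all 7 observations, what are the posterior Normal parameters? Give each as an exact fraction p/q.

obs 1: x=-5 → posterior Normal(-97/25, 42/25)
obs 2: x=5/2 → posterior Normal(-52/43, 42/43)
obs 3: x=-1 → posterior Normal(-70/61, 42/61)
obs 4: x=-9 → posterior Normal(-232/79, 42/79)
obs 5: x=-1 → posterior Normal(-250/97, 42/97)
obs 6: x=1 → posterior Normal(-232/115, 42/115)
obs 7: x=0 → posterior Normal(-232/133, 6/19)

mu_0=-232/133, tau_0^2=6/19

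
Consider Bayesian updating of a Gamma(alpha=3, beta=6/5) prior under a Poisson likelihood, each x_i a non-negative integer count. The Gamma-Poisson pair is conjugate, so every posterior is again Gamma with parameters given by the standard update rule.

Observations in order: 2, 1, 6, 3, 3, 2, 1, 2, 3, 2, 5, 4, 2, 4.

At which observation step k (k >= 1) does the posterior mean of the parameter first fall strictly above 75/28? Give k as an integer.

k = 3

obs 1: x=2 → posterior Gamma(5, 11/5)
obs 2: x=1 → posterior Gamma(6, 16/5)
obs 3: x=6 → posterior Gamma(12, 21/5)
obs 4: x=3 → posterior Gamma(15, 26/5)
obs 5: x=3 → posterior Gamma(18, 31/5)
obs 6: x=2 → posterior Gamma(20, 36/5)
obs 7: x=1 → posterior Gamma(21, 41/5)
obs 8: x=2 → posterior Gamma(23, 46/5)
obs 9: x=3 → posterior Gamma(26, 51/5)
obs 10: x=2 → posterior Gamma(28, 56/5)
obs 11: x=5 → posterior Gamma(33, 61/5)
obs 12: x=4 → posterior Gamma(37, 66/5)
obs 13: x=2 → posterior Gamma(39, 71/5)
obs 14: x=4 → posterior Gamma(43, 76/5)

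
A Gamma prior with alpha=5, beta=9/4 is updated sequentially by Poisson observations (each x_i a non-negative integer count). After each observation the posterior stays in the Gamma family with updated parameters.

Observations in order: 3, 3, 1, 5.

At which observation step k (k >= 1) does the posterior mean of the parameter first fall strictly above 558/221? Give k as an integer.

k = 2

obs 1: x=3 → posterior Gamma(8, 13/4)
obs 2: x=3 → posterior Gamma(11, 17/4)
obs 3: x=1 → posterior Gamma(12, 21/4)
obs 4: x=5 → posterior Gamma(17, 25/4)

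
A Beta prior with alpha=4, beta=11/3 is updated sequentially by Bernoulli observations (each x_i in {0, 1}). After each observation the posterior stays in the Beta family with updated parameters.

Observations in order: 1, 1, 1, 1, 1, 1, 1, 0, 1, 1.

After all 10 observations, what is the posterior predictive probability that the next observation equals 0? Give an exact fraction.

obs 1: x=1 → posterior Beta(5, 11/3)
obs 2: x=1 → posterior Beta(6, 11/3)
obs 3: x=1 → posterior Beta(7, 11/3)
obs 4: x=1 → posterior Beta(8, 11/3)
obs 5: x=1 → posterior Beta(9, 11/3)
obs 6: x=1 → posterior Beta(10, 11/3)
obs 7: x=1 → posterior Beta(11, 11/3)
obs 8: x=0 → posterior Beta(11, 14/3)
obs 9: x=1 → posterior Beta(12, 14/3)
obs 10: x=1 → posterior Beta(13, 14/3)

14/53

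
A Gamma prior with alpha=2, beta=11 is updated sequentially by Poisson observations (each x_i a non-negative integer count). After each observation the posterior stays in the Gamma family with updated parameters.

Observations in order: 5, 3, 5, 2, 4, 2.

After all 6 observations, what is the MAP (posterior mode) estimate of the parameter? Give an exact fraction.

22/17

obs 1: x=5 → posterior Gamma(7, 12)
obs 2: x=3 → posterior Gamma(10, 13)
obs 3: x=5 → posterior Gamma(15, 14)
obs 4: x=2 → posterior Gamma(17, 15)
obs 5: x=4 → posterior Gamma(21, 16)
obs 6: x=2 → posterior Gamma(23, 17)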